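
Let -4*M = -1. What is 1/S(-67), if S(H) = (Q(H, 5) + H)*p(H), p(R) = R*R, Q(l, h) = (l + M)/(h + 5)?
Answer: -40/13229083 ≈ -3.0236e-6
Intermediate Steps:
M = ¼ (M = -¼*(-1) = ¼ ≈ 0.25000)
Q(l, h) = (¼ + l)/(5 + h) (Q(l, h) = (l + ¼)/(h + 5) = (¼ + l)/(5 + h))
p(R) = R²
S(H) = H²*(1/40 + 11*H/10) (S(H) = ((¼ + H)/(5 + 5) + H)*H² = ((¼ + H)/10 + H)*H² = ((1/40 + H/10) + H)*H² = (1/40 + 11*H/10)*H² = H²*(1/40 + 11*H/10))
1/S(-67) = 1/((1/40)*(-67)²*(1 + 44*(-67))) = 1/((1/40)*4489*(1 - 2948)) = 1/((1/40)*4489*(-2947)) = 1/(-13229083/40) = -40/13229083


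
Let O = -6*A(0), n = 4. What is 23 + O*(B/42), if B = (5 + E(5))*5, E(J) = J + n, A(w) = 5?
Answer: -27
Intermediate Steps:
E(J) = 4 + J (E(J) = J + 4 = 4 + J)
O = -30 (O = -6*5 = -30)
B = 70 (B = (5 + (4 + 5))*5 = (5 + 9)*5 = 14*5 = 70)
23 + O*(B/42) = 23 - 2100/42 = 23 - 30*5/3 = 23 - 50 = -27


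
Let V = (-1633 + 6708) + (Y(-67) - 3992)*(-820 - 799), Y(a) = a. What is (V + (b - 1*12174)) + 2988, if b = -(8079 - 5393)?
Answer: 6564724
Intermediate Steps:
b = -2686 (b = -1*2686 = -2686)
V = 6576596 (V = (-1633 + 6708) + (-67 - 3992)*(-820 - 799) = 5075 - 4059*(-1619) = 5075 + 6571521 = 6576596)
(V + (b - 1*12174)) + 2988 = (6576596 + (-2686 - 1*12174)) + 2988 = (6576596 + (-2686 - 12174)) + 2988 = (6576596 - 14860) + 2988 = 6561736 + 2988 = 6564724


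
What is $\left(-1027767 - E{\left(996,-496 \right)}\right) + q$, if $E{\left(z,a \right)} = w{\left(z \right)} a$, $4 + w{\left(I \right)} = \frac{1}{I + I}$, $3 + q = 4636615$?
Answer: $\frac{898108451}{249} \approx 3.6069 \cdot 10^{6}$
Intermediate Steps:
$q = 4636612$ ($q = -3 + 4636615 = 4636612$)
$w{\left(I \right)} = -4 + \frac{1}{2 I}$ ($w{\left(I \right)} = -4 + \frac{1}{I + I} = -4 + \frac{1}{2 I}$)
$E{\left(z,a \right)} = a \left(-4 + \frac{1}{2 z}\right)$ ($E{\left(z,a \right)} = \left(-4 + \frac{1}{2 z}\right) a = a \left(-4 + \frac{1}{2 z}\right)$)
$\left(-1027767 - E{\left(996,-496 \right)}\right) + q = \left(-1027767 - \left(\left(-4\right) \left(-496\right) + \frac{1}{2} \left(-496\right) \frac{1}{996}\right)\right) + 4636612 = \left(-1027767 - \left(1984 + \frac{1}{2} \left(-496\right) \frac{1}{996}\right)\right) + 4636612 = \left(-1027767 - \left(1984 - \frac{62}{249}\right)\right) + 4636612 = \left(-1027767 - \frac{493954}{249}\right) + 4636612 = - \frac{256407937}{249} + 4636612 = \frac{898108451}{249}$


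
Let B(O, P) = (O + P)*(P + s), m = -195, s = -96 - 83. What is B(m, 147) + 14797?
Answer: 16333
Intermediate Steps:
s = -179
B(O, P) = (-179 + P)*(O + P) (B(O, P) = (O + P)*(P - 179) = (O + P)*(-179 + P) = (-179 + P)*(O + P))
B(m, 147) + 14797 = (147² - 179*(-195) - 179*147 - 195*147) + 14797 = (21609 + 34905 - 26313 - 28665) + 14797 = 1536 + 14797 = 16333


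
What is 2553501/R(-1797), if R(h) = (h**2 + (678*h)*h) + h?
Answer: 851167/730877038 ≈ 0.0011646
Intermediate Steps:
R(h) = h + 679*h**2 (R(h) = (h**2 + 678*h**2) + h = 679*h**2 + h = h + 679*h**2)
2553501/R(-1797) = 2553501/((-1797*(1 + 679*(-1797)))) = 2553501/((-1797*(1 - 1220163))) = 2553501/((-1797*(-1220162))) = 2553501/2192631114 = 2553501*(1/2192631114) = 851167/730877038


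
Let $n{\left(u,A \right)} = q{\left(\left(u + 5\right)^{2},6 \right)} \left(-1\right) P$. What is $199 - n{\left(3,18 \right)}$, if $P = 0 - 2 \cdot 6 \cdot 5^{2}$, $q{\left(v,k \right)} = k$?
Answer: $-1601$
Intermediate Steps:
$P = -300$ ($P = 0 - 12 \cdot 25 = 0 - 300 = -300$)
$n{\left(u,A \right)} = 1800$ ($n{\left(u,A \right)} = 6 \left(-1\right) \left(-300\right) = \left(-6\right) \left(-300\right) = 1800$)
$199 - n{\left(3,18 \right)} = 199 - 1800 = -1601$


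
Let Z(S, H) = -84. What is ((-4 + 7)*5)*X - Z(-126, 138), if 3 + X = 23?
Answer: 384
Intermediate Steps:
X = 20 (X = -3 + 23 = 20)
((-4 + 7)*5)*X - Z(-126, 138) = ((-4 + 7)*5)*20 - 1*(-84) = (3*5)*20 + 84 = 15*20 + 84 = 300 + 84 = 384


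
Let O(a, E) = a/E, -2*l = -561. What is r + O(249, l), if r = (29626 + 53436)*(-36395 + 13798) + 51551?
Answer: -350980386415/187 ≈ -1.8769e+9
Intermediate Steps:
l = 561/2 (l = -½*(-561) = 561/2 ≈ 280.50)
r = -1876900463 (r = 83062*(-22597) + 51551 = -1876952014 + 51551 = -1876900463)
r + O(249, l) = -1876900463 + 249/(561/2) = -1876900463 + 249*(2/561) = -1876900463 + 166/187 = -350980386415/187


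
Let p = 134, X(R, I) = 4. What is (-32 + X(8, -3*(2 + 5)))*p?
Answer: -3752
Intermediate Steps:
(-32 + X(8, -3*(2 + 5)))*p = (-32 + 4)*134 = -28*134 = -3752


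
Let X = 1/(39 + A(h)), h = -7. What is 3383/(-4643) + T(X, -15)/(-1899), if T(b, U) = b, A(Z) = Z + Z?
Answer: -160612568/220426425 ≈ -0.72864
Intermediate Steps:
A(Z) = 2*Z
X = 1/25 (X = 1/(39 + 2*(-7)) = 1/(39 - 14) = 1/25 ≈ 0.040000)
3383/(-4643) + T(X, -15)/(-1899) = 3383/(-4643) + (1/25)/(-1899) = 3383*(-1/4643) + (1/25)*(-1/1899) = -3383/4643 - 1/47475 = -160612568/220426425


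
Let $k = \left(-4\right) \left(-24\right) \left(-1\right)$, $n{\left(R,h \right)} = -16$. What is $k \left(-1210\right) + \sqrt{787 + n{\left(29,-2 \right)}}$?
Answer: $116160 + \sqrt{771} \approx 1.1619 \cdot 10^{5}$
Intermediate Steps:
$k = -96$ ($k = 96 \left(-1\right) = -96$)
$k \left(-1210\right) + \sqrt{787 + n{\left(29,-2 \right)}} = \left(-96\right) \left(-1210\right) + \sqrt{787 - 16} = 116160 + \sqrt{771}$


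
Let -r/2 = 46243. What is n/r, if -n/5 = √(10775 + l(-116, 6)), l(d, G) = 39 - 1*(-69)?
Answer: 5*√10883/92486 ≈ 0.0056399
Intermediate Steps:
r = -92486 (r = -2*46243 = -92486)
l(d, G) = 108 (l(d, G) = 39 + 69 = 108)
n = -5*√10883 (n = -5*√(10775 + 108) = -5*√10883 ≈ -521.61)
n/r = -5*√10883/(-92486) = -5*√10883*(-1/92486) = 5*√10883/92486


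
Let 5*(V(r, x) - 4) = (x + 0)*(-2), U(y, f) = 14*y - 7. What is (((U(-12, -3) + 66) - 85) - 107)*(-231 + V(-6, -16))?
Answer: 332003/5 ≈ 66401.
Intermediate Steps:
U(y, f) = -7 + 14*y
V(r, x) = 4 - 2*x/5 (V(r, x) = 4 + ((x + 0)*(-2))/5 = 4 + (x*(-2))/5 = 4 + (-2*x)/5 = 4 - 2*x/5)
(((U(-12, -3) + 66) - 85) - 107)*(-231 + V(-6, -16)) = ((((-7 + 14*(-12)) + 66) - 85) - 107)*(-231 + (4 - ⅖*(-16))) = ((((-7 - 168) + 66) - 85) - 107)*(-231 + (4 + 32/5)) = (((-175 + 66) - 85) - 107)*(-231 + 52/5) = ((-109 - 85) - 107)*(-1103/5) = (-194 - 107)*(-1103/5) = -301*(-1103/5) = 332003/5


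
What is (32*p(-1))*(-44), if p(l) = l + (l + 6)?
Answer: -5632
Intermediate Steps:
p(l) = 6 + 2*l (p(l) = l + (6 + l) = 6 + 2*l)
(32*p(-1))*(-44) = (32*(6 + 2*(-1)))*(-44) = (32*(6 - 2))*(-44) = (32*4)*(-44) = 128*(-44) = -5632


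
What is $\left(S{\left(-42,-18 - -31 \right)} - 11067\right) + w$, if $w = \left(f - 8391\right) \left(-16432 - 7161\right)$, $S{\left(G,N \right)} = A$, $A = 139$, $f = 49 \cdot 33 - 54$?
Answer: $161082076$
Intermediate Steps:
$f = 1563$ ($f = 1617 - 54 = 1563$)
$S{\left(G,N \right)} = 139$
$w = 161093004$ ($w = \left(1563 - 8391\right) \left(-16432 - 7161\right) = \left(-6828\right) \left(-23593\right) = 161093004$)
$\left(S{\left(-42,-18 - -31 \right)} - 11067\right) + w = \left(139 - 11067\right) + 161093004 = -10928 + 161093004 = 161082076$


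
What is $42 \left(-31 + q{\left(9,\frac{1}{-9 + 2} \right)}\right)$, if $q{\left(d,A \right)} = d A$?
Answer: $-1356$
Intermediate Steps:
$q{\left(d,A \right)} = A d$
$42 \left(-31 + q{\left(9,\frac{1}{-9 + 2} \right)}\right) = 42 \left(-31 + \frac{1}{-9 + 2} \cdot 9\right) = 42 \left(-31 + \frac{1}{-7} \cdot 9\right) = 42 \left(-31 - \frac{9}{7}\right) = 42 \left(- \frac{226}{7}\right) = -1356$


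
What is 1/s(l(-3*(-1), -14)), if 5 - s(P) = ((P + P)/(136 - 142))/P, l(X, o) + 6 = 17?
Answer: 3/16 ≈ 0.18750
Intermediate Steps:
l(X, o) = 11 (l(X, o) = -6 + 17 = 11)
s(P) = 16/3 (s(P) = 5 - (P + P)/(136 - 142)/P = 5 - (2*P)/(-6)/P = 5 - (2*P)*(-1/6)/P = 5 - (-P/3)/P = 5 - 1*(-1/3) = 5 + 1/3 = 16/3)
1/s(l(-3*(-1), -14)) = 1/(16/3) = 3/16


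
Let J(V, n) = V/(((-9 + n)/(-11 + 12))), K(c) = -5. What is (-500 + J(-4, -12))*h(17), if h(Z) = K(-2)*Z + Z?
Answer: 713728/21 ≈ 33987.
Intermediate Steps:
h(Z) = -4*Z (h(Z) = -5*Z + Z = -4*Z)
J(V, n) = V/(-9 + n) (J(V, n) = V/(((-9 + n)/1)) = V/(((-9 + n)*1)) = V/(-9 + n))
(-500 + J(-4, -12))*h(17) = (-500 - 4/(-9 - 12))*(-4*17) = (-500 - 4/(-21))*(-68) = (-500 - 4*(-1/21))*(-68) = (-500 + 4/21)*(-68) = -10496/21*(-68) = 713728/21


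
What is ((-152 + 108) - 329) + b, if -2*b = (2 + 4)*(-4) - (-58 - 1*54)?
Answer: -417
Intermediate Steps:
b = -44 (b = -((2 + 4)*(-4) - (-58 - 1*54))/2 = -(6*(-4) - (-58 - 54))/2 = -(-24 - 1*(-112))/2 = -(-24 + 112)/2 = -½*88 = -44)
((-152 + 108) - 329) + b = ((-152 + 108) - 329) - 44 = (-44 - 329) - 44 = -373 - 44 = -417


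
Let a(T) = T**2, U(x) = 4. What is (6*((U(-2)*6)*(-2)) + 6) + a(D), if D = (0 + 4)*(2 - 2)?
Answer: -282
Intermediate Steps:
D = 0 (D = 4*0 = 0)
(6*((U(-2)*6)*(-2)) + 6) + a(D) = (6*((4*6)*(-2)) + 6) + 0**2 = (6*(24*(-2)) + 6) + 0 = (6*(-48) + 6) + 0 = (-288 + 6) + 0 = -282 + 0 = -282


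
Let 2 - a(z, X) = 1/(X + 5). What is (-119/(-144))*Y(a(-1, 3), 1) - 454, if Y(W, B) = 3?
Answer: -21673/48 ≈ -451.52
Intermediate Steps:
a(z, X) = 2 - 1/(5 + X) (a(z, X) = 2 - 1/(X + 5) = 2 - 1/(5 + X))
(-119/(-144))*Y(a(-1, 3), 1) - 454 = -119/(-144)*3 - 454 = -119*(-1/144)*3 - 454 = (119/144)*3 - 454 = 119/48 - 454 = -21673/48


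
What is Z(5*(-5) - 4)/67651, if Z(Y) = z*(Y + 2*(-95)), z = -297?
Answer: 65043/67651 ≈ 0.96145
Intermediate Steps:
Z(Y) = 56430 - 297*Y (Z(Y) = -297*(Y + 2*(-95)) = -297*(Y - 190) = -297*(-190 + Y) = 56430 - 297*Y)
Z(5*(-5) - 4)/67651 = (56430 - 297*(5*(-5) - 4))/67651 = (56430 - 297*(-25 - 4))*(1/67651) = (56430 - 297*(-29))*(1/67651) = (56430 + 8613)*(1/67651) = 65043*(1/67651) = 65043/67651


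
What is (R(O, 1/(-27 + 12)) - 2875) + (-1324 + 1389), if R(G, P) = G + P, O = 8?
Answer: -42031/15 ≈ -2802.1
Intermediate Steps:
(R(O, 1/(-27 + 12)) - 2875) + (-1324 + 1389) = ((8 + 1/(-27 + 12)) - 2875) + (-1324 + 1389) = ((8 + 1/(-15)) - 2875) + 65 = ((8 - 1/15) - 2875) + 65 = (119/15 - 2875) + 65 = -43006/15 + 65 = -42031/15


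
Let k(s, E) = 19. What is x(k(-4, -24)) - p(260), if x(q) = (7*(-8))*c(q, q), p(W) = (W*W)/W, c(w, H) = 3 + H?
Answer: -1492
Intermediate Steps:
p(W) = W (p(W) = W**2/W = W)
x(q) = -168 - 56*q (x(q) = (7*(-8))*(3 + q) = -56*(3 + q) = -168 - 56*q)
x(k(-4, -24)) - p(260) = (-168 - 56*19) - 1*260 = (-168 - 1064) - 260 = -1232 - 260 = -1492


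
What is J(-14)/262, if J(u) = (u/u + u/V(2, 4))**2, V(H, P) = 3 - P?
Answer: 225/262 ≈ 0.85878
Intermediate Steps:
J(u) = (1 - u)**2 (J(u) = (u/u + u/(3 - 1*4))**2 = (1 + u/(3 - 4))**2 = (1 + u/(-1))**2 = (1 + u*(-1))**2 = (1 - u)**2)
J(-14)/262 = (-1 - 14)**2/262 = (-15)**2*(1/262) = 225*(1/262) = 225/262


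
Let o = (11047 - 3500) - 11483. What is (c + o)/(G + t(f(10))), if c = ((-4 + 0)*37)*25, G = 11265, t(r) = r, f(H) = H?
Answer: -7636/11275 ≈ -0.67725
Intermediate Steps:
c = -3700 (c = -4*37*25 = -148*25 = -3700)
o = -3936 (o = 7547 - 11483 = -3936)
(c + o)/(G + t(f(10))) = (-3700 - 3936)/(11265 + 10) = -7636/11275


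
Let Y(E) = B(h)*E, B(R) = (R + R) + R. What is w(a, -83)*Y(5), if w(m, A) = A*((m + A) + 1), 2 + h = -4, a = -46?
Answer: -956160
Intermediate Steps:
h = -6 (h = -2 - 4 = -6)
B(R) = 3*R (B(R) = 2*R + R = 3*R)
w(m, A) = A*(1 + A + m) (w(m, A) = A*((A + m) + 1) = A*(1 + A + m))
Y(E) = -18*E (Y(E) = (3*(-6))*E = -18*E)
w(a, -83)*Y(5) = (-83*(1 - 83 - 46))*(-18*5) = -83*(-128)*(-90) = 10624*(-90) = -956160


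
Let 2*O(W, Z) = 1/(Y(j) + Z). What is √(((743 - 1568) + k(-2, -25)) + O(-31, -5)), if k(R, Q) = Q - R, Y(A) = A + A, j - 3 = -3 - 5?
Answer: I*√763230/30 ≈ 29.121*I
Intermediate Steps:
j = -5 (j = 3 + (-3 - 5) = 3 - 8 = -5)
Y(A) = 2*A
O(W, Z) = 1/(2*(-10 + Z)) (O(W, Z) = 1/(2*(2*(-5) + Z)) = 1/(2*(-10 + Z)))
√(((743 - 1568) + k(-2, -25)) + O(-31, -5)) = √(((743 - 1568) + (-25 - 1*(-2))) + 1/(2*(-10 - 5))) = √((-825 + (-25 + 2)) + (½)/(-15)) = √((-825 - 23) + (½)*(-1/15)) = √(-848 - 1/30) = √(-25441/30) = I*√763230/30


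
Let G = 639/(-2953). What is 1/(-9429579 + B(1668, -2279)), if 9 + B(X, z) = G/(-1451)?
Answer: -4284803/40403926950525 ≈ -1.0605e-7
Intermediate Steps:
G = -639/2953 (G = 639*(-1/2953) = -639/2953 ≈ -0.21639)
B(X, z) = -38562588/4284803 (B(X, z) = -9 - 639/2953/(-1451) = -9 - 639/2953*(-1/1451) = -9 + 639/4284803 = -38562588/4284803)
1/(-9429579 + B(1668, -2279)) = 1/(-9429579 - 38562588/4284803) = 1/(-40403926950525/4284803) = -4284803/40403926950525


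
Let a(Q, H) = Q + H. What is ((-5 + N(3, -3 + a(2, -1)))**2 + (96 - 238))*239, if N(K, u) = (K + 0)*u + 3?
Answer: -18642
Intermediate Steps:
a(Q, H) = H + Q
N(K, u) = 3 + K*u (N(K, u) = K*u + 3 = 3 + K*u)
((-5 + N(3, -3 + a(2, -1)))**2 + (96 - 238))*239 = ((-5 + (3 + 3*(-3 + (-1 + 2))))**2 + (96 - 238))*239 = ((-5 + (3 + 3*(-3 + 1)))**2 - 142)*239 = ((-5 + (3 + 3*(-2)))**2 - 142)*239 = ((-5 + (3 - 6))**2 - 142)*239 = ((-5 - 3)**2 - 142)*239 = ((-8)**2 - 142)*239 = (64 - 142)*239 = -78*239 = -18642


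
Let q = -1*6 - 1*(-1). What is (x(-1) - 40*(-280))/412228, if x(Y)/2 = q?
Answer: 5595/206114 ≈ 0.027145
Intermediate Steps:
q = -5 (q = -6 + 1 = -5)
x(Y) = -10 (x(Y) = 2*(-5) = -10)
(x(-1) - 40*(-280))/412228 = (-10 - 40*(-280))/412228 = (-10 + 11200)*(1/412228) = 11190*(1/412228) = 5595/206114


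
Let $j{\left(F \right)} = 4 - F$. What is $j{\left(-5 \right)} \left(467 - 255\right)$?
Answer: $1908$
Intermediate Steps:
$j{\left(-5 \right)} \left(467 - 255\right) = \left(4 - -5\right) \left(467 - 255\right) = \left(4 + 5\right) 212 = 9 \cdot 212 = 1908$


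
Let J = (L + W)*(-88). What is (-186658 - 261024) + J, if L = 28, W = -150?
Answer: -436946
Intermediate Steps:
J = 10736 (J = (28 - 150)*(-88) = -122*(-88) = 10736)
(-186658 - 261024) + J = (-186658 - 261024) + 10736 = -447682 + 10736 = -436946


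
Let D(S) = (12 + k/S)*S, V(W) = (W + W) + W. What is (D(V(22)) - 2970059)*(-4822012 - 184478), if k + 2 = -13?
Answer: 14865680640180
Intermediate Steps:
k = -15 (k = -2 - 13 = -15)
V(W) = 3*W (V(W) = 2*W + W = 3*W)
D(S) = S*(12 - 15/S) (D(S) = (12 - 15/S)*S = S*(12 - 15/S))
(D(V(22)) - 2970059)*(-4822012 - 184478) = ((-15 + 12*(3*22)) - 2970059)*(-4822012 - 184478) = ((-15 + 12*66) - 2970059)*(-5006490) = ((-15 + 792) - 2970059)*(-5006490) = (777 - 2970059)*(-5006490) = -2969282*(-5006490) = 14865680640180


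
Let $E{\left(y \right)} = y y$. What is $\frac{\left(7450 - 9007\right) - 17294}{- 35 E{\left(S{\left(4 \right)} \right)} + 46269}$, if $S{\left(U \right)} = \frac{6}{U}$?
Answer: $- \frac{75404}{184761} \approx -0.40812$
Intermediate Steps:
$E{\left(y \right)} = y^{2}$
$\frac{\left(7450 - 9007\right) - 17294}{- 35 E{\left(S{\left(4 \right)} \right)} + 46269} = \frac{\left(7450 - 9007\right) - 17294}{- 35 \left(\frac{6}{4}\right)^{2} + 46269} = \frac{\left(7450 - 9007\right) - 17294}{- 35 \left(6 \cdot \frac{1}{4}\right)^{2} + 46269} = \frac{-1557 - 17294}{- 35 \left(\frac{3}{2}\right)^{2} + 46269} = - \frac{18851}{\left(-35\right) \frac{9}{4} + 46269} = - \frac{18851}{- \frac{315}{4} + 46269} = - \frac{18851}{\frac{184761}{4}} = \left(-18851\right) \frac{4}{184761} = - \frac{75404}{184761}$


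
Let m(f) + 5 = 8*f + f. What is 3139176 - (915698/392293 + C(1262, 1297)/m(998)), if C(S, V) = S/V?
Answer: 14338281497175809264/4567533696517 ≈ 3.1392e+6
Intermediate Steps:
m(f) = -5 + 9*f (m(f) = -5 + (8*f + f) = -5 + 9*f)
3139176 - (915698/392293 + C(1262, 1297)/m(998)) = 3139176 - (915698/392293 + (1262/1297)/(-5 + 9*998)) = 3139176 - (915698*(1/392293) + (1262*(1/1297))/(-5 + 8982)) = 3139176 - (915698/392293 + (1262/1297)/8977) = 3139176 - (915698/392293 + (1262/1297)*(1/8977)) = 3139176 - (915698/392293 + 1262/11643169) = 3139176 - 1*10662121640728/4567533696517 = 3139176 - 10662121640728/4567533696517 = 14338281497175809264/4567533696517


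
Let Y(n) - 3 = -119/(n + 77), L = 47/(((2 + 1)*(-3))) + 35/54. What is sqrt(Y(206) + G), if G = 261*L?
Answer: I*sqrt(3434627802)/1698 ≈ 34.515*I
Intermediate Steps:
L = -247/54 (L = 47/((3*(-3))) + 35*(1/54) = 47/(-9) + 35/54 = 47*(-1/9) + 35/54 = -47/9 + 35/54 = -247/54 ≈ -4.5741)
G = -7163/6 (G = 261*(-247/54) = -7163/6 ≈ -1193.8)
Y(n) = 3 - 119/(77 + n) (Y(n) = 3 - 119/(n + 77) = 3 - 119/(77 + n))
sqrt(Y(206) + G) = sqrt((112 + 3*206)/(77 + 206) - 7163/6) = sqrt((112 + 618)/283 - 7163/6) = sqrt((1/283)*730 - 7163/6) = sqrt(730/283 - 7163/6) = sqrt(-2022749/1698) = I*sqrt(3434627802)/1698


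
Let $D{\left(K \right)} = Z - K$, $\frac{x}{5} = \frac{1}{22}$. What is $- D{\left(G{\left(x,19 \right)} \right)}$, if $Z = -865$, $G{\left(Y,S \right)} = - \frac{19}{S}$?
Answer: $864$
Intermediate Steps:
$x = \frac{5}{22} \approx 0.22727$
$D{\left(K \right)} = -865 - K$
$- D{\left(G{\left(x,19 \right)} \right)} = - (-865 - - \frac{19}{19}) = - (-865 - \left(-19\right) \frac{1}{19}) = - (-865 - -1) = - (-865 + 1) = \left(-1\right) \left(-864\right) = 864$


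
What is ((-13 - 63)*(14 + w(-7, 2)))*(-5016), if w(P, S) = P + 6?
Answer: 4955808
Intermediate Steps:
w(P, S) = 6 + P
((-13 - 63)*(14 + w(-7, 2)))*(-5016) = ((-13 - 63)*(14 + (6 - 7)))*(-5016) = -76*(14 - 1)*(-5016) = -76*13*(-5016) = -988*(-5016) = 4955808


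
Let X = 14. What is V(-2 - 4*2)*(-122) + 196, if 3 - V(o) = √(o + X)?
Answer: 74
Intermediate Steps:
V(o) = 3 - √(14 + o) (V(o) = 3 - √(o + 14) = 3 - √(14 + o))
V(-2 - 4*2)*(-122) + 196 = (3 - √(14 + (-2 - 4*2)))*(-122) + 196 = (3 - √(14 + (-2 - 8)))*(-122) + 196 = (3 - √(14 - 10))*(-122) + 196 = (3 - √4)*(-122) + 196 = (3 - 1*2)*(-122) + 196 = (3 - 2)*(-122) + 196 = 1*(-122) + 196 = -122 + 196 = 74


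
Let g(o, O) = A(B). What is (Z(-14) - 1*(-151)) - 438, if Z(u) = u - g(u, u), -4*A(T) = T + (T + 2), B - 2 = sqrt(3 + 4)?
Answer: -599/2 + sqrt(7)/2 ≈ -298.18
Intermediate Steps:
B = 2 + sqrt(7) (B = 2 + sqrt(3 + 4) = 2 + sqrt(7) ≈ 4.6458)
A(T) = -1/2 - T/2 (A(T) = -(T + (T + 2))/4 = -(T + (2 + T))/4 = -(2 + 2*T)/4 = -1/2 - T/2)
g(o, O) = -3/2 - sqrt(7)/2 (g(o, O) = -1/2 - (2 + sqrt(7))/2 = -1/2 + (-1 - sqrt(7)/2) = -3/2 - sqrt(7)/2)
Z(u) = 3/2 + u + sqrt(7)/2 (Z(u) = u - (-3/2 - sqrt(7)/2) = u + (3/2 + sqrt(7)/2) = 3/2 + u + sqrt(7)/2)
(Z(-14) - 1*(-151)) - 438 = ((3/2 - 14 + sqrt(7)/2) - 1*(-151)) - 438 = ((-25/2 + sqrt(7)/2) + 151) - 438 = (277/2 + sqrt(7)/2) - 438 = -599/2 + sqrt(7)/2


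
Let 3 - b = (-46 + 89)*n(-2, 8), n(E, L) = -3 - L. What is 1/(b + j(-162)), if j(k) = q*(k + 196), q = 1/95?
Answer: 95/45254 ≈ 0.0020993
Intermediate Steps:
q = 1/95 ≈ 0.010526
j(k) = 196/95 + k/95 (j(k) = (k + 196)/95 = (196 + k)/95 = 196/95 + k/95)
b = 476 (b = 3 - (-46 + 89)*(-3 - 1*8) = 3 - 43*(-3 - 8) = 3 - 43*(-11) = 3 - 1*(-473) = 3 + 473 = 476)
1/(b + j(-162)) = 1/(476 + (196/95 + (1/95)*(-162))) = 1/(476 + (196/95 - 162/95)) = 1/(476 + 34/95) = 1/(45254/95) = 95/45254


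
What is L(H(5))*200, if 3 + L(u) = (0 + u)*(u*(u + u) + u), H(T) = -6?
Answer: -79800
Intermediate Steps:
L(u) = -3 + u*(u + 2*u²) (L(u) = -3 + (0 + u)*(u*(u + u) + u) = -3 + u*(u*(2*u) + u) = -3 + u*(2*u² + u) = -3 + u*(u + 2*u²))
L(H(5))*200 = (-3 + (-6)² + 2*(-6)³)*200 = (-3 + 36 + 2*(-216))*200 = (-3 + 36 - 432)*200 = -399*200 = -79800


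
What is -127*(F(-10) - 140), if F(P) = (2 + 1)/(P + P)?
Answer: 355981/20 ≈ 17799.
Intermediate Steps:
F(P) = 3/(2*P) (F(P) = 3/((2*P)) = 3*(1/(2*P)) = 3/(2*P))
-127*(F(-10) - 140) = -127*((3/2)/(-10) - 140) = -127*((3/2)*(-1/10) - 140) = -127*(-3/20 - 140) = -127*(-2803/20) = 355981/20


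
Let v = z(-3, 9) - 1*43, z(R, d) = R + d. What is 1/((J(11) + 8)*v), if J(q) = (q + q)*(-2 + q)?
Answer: -1/7622 ≈ -0.00013120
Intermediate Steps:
v = -37 (v = (-3 + 9) - 1*43 = 6 - 43 = -37)
J(q) = 2*q*(-2 + q) (J(q) = (2*q)*(-2 + q) = 2*q*(-2 + q))
1/((J(11) + 8)*v) = 1/((2*11*(-2 + 11) + 8)*(-37)) = 1/((2*11*9 + 8)*(-37)) = 1/((198 + 8)*(-37)) = 1/(206*(-37)) = 1/(-7622) = -1/7622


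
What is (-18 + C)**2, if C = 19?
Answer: 1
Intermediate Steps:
(-18 + C)**2 = (-18 + 19)**2 = 1**2 = 1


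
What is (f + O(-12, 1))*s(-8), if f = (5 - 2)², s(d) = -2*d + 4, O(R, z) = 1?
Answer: 200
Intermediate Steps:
s(d) = 4 - 2*d
f = 9 (f = 3² = 9)
(f + O(-12, 1))*s(-8) = (9 + 1)*(4 - 2*(-8)) = 10*(4 + 16) = 10*20 = 200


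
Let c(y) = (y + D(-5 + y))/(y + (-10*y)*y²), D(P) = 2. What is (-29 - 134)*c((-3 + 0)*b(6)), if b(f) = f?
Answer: 1304/29151 ≈ 0.044733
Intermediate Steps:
c(y) = (2 + y)/(y - 10*y³) (c(y) = (y + 2)/(y + (-10*y)*y²) = (2 + y)/(y - 10*y³))
(-29 - 134)*c((-3 + 0)*b(6)) = (-29 - 134)*((-2 - (-3 + 0)*6)/(-(-3 + 0)*6 + 10*((-3 + 0)*6)³)) = -163*(-2 - (-3)*6)/(-(-3)*6 + 10*(-3*6)³) = -163*(-2 - 1*(-18))/(-1*(-18) + 10*(-18)³) = -163*(-2 + 18)/(18 + 10*(-5832)) = -163*16/(18 - 58320) = -163*16/(-58302) = -(-163)*16/58302 = -163*(-8/29151) = 1304/29151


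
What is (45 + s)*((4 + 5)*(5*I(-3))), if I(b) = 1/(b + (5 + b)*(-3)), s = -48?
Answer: 15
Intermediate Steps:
I(b) = 1/(-15 - 2*b) (I(b) = 1/(b + (-15 - 3*b)) = 1/(-15 - 2*b))
(45 + s)*((4 + 5)*(5*I(-3))) = (45 - 48)*((4 + 5)*(5*(-1/(15 + 2*(-3))))) = -27*5*(-1/(15 - 6)) = -27*5*(-1/9) = -27*5*(-1*⅑) = -27*5*(-⅑) = -27*(-5)/9 = -3*(-5) = 15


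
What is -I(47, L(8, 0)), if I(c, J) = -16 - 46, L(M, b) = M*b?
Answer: 62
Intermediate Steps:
I(c, J) = -62
-I(47, L(8, 0)) = -1*(-62) = 62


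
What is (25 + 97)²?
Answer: 14884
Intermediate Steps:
(25 + 97)² = 122² = 14884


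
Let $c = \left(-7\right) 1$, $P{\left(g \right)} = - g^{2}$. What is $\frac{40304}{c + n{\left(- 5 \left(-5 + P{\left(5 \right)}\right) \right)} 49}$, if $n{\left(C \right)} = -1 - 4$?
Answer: $- \frac{10076}{63} \approx -159.94$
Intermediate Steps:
$c = -7$
$n{\left(C \right)} = -5$ ($n{\left(C \right)} = -1 - 4 = -5$)
$\frac{40304}{c + n{\left(- 5 \left(-5 + P{\left(5 \right)}\right) \right)} 49} = \frac{40304}{-7 - 245} = \frac{40304}{-252} = 40304 \left(- \frac{1}{252}\right) = - \frac{10076}{63}$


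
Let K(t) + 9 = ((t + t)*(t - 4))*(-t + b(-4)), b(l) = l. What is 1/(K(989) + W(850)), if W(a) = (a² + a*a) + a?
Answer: -1/1933245849 ≈ -5.1726e-10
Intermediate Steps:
W(a) = a + 2*a² (W(a) = (a² + a²) + a = 2*a² + a = a + 2*a²)
K(t) = -9 + 2*t*(-4 + t)*(-4 - t) (K(t) = -9 + ((t + t)*(t - 4))*(-t - 4) = -9 + ((2*t)*(-4 + t))*(-4 - t) = -9 + (2*t*(-4 + t))*(-4 - t) = -9 + 2*t*(-4 + t)*(-4 - t))
1/(K(989) + W(850)) = 1/((-9 - 2*989³ + 32*989) + 850*(1 + 2*850)) = 1/((-9 - 2*967361669 + 31648) + 850*(1 + 1700)) = 1/((-9 - 1934723338 + 31648) + 850*1701) = 1/(-1934691699 + 1445850) = 1/(-1933245849) = -1/1933245849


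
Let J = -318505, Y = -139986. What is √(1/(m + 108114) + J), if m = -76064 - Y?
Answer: I*√2356649174632611/86018 ≈ 564.36*I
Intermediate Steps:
m = 63922 (m = -76064 - 1*(-139986) = -76064 + 139986 = 63922)
√(1/(m + 108114) + J) = √(1/(63922 + 108114) - 318505) = √(1/172036 - 318505) = √(-54794326179/172036) = I*√2356649174632611/86018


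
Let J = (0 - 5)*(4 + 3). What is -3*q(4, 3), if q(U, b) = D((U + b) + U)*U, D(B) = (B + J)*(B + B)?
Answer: 6336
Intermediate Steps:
J = -35 (J = -5*7 = -35)
D(B) = 2*B*(-35 + B) (D(B) = (B - 35)*(B + B) = (-35 + B)*(2*B) = 2*B*(-35 + B))
q(U, b) = 2*U*(b + 2*U)*(-35 + b + 2*U) (q(U, b) = (2*((U + b) + U)*(-35 + ((U + b) + U)))*U = (2*(b + 2*U)*(-35 + (b + 2*U)))*U = (2*(b + 2*U)*(-35 + b + 2*U))*U = 2*U*(b + 2*U)*(-35 + b + 2*U))
-3*q(4, 3) = -6*4*(3 + 2*4)*(-35 + 3 + 2*4) = -6*4*(3 + 8)*(-35 + 3 + 8) = -6*4*11*(-24) = -3*(-2112) = 6336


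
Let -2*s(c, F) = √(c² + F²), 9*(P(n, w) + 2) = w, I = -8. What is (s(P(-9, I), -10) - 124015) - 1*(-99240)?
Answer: -24775 - √2194/9 ≈ -24780.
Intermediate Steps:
P(n, w) = -2 + w/9
s(c, F) = -√(F² + c²)/2 (s(c, F) = -√(c² + F²)/2 = -√(F² + c²)/2)
(s(P(-9, I), -10) - 124015) - 1*(-99240) = (-√((-10)² + (-2 + (⅑)*(-8))²)/2 - 124015) - 1*(-99240) = (-√(100 + (-2 - 8/9)²)/2 - 124015) + 99240 = (-√(100 + (-26/9)²)/2 - 124015) + 99240 = (-√(100 + 676/81)/2 - 124015) + 99240 = (-√2194/9 - 124015) + 99240 = (-124015 - √2194/9) + 99240 = -24775 - √2194/9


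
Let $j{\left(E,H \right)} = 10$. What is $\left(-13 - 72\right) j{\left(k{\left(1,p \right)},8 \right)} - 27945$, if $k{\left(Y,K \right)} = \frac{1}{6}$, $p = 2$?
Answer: $-28795$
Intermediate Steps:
$k{\left(Y,K \right)} = \frac{1}{6}$
$\left(-13 - 72\right) j{\left(k{\left(1,p \right)},8 \right)} - 27945 = \left(-13 - 72\right) 10 - 27945 = \left(-85\right) 10 - 27945 = -850 - 27945 = -28795$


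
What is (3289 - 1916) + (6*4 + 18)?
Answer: 1415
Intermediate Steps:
(3289 - 1916) + (6*4 + 18) = 1373 + (24 + 18) = 1373 + 42 = 1415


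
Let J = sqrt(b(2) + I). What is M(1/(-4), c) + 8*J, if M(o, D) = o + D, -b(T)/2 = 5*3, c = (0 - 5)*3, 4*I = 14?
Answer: -61/4 + 4*I*sqrt(106) ≈ -15.25 + 41.182*I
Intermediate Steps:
I = 7/2 (I = (1/4)*14 = 7/2 ≈ 3.5000)
c = -15 (c = -5*3 = -15)
b(T) = -30 (b(T) = -10*3 = -2*15 = -30)
J = I*sqrt(106)/2 (J = sqrt(-30 + 7/2) = sqrt(-53/2) = I*sqrt(106)/2 ≈ 5.1478*I)
M(o, D) = D + o
M(1/(-4), c) + 8*J = (-15 + 1/(-4)) + 8*(I*sqrt(106)/2) = (-15 - 1/4) + 4*I*sqrt(106) = -61/4 + 4*I*sqrt(106)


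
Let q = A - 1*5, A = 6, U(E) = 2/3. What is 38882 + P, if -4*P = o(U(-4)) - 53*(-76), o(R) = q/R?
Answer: 302997/8 ≈ 37875.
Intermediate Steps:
U(E) = ⅔ (U(E) = 2*(⅓) = ⅔)
q = 1 (q = 6 - 1*5 = 6 - 5 = 1)
o(R) = 1/R
P = -8059/8 (P = -(1/(⅔) - 53*(-76))/4 = -(3/2 + 4028)/4 = -¼*8059/2 = -8059/8 ≈ -1007.4)
38882 + P = 38882 - 8059/8 = 302997/8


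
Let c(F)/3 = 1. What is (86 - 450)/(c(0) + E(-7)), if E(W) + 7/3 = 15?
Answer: -1092/47 ≈ -23.234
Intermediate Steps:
E(W) = 38/3 (E(W) = -7/3 + 15 = 38/3)
c(F) = 3 (c(F) = 3*1 = 3)
(86 - 450)/(c(0) + E(-7)) = (86 - 450)/(3 + 38/3) = -364/47/3 = -364*3/47 = -1092/47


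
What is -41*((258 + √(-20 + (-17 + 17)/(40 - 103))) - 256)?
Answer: -82 - 82*I*√5 ≈ -82.0 - 183.36*I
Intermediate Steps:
-41*((258 + √(-20 + (-17 + 17)/(40 - 103))) - 256) = -41*((258 + √(-20 + 0/(-63))) - 256) = -41*((258 + √(-20 + 0*(-1/63))) - 256) = -41*((258 + √(-20 + 0)) - 256) = -41*((258 + √(-20)) - 256) = -41*((258 + 2*I*√5) - 256) = -41*(2 + 2*I*√5) = -82 - 82*I*√5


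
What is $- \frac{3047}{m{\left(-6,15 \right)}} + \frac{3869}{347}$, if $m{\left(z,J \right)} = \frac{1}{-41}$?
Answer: $\frac{43353538}{347} \approx 1.2494 \cdot 10^{5}$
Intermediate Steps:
$m{\left(z,J \right)} = - \frac{1}{41}$
$- \frac{3047}{m{\left(-6,15 \right)}} + \frac{3869}{347} = - \frac{3047}{- \frac{1}{41}} + \frac{3869}{347} = \left(-3047\right) \left(-41\right) + 3869 \cdot \frac{1}{347} = 124927 + \frac{3869}{347} = \frac{43353538}{347}$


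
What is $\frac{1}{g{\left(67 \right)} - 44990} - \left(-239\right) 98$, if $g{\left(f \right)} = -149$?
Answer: $\frac{1057245657}{45139} \approx 23422.0$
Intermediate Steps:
$\frac{1}{g{\left(67 \right)} - 44990} - \left(-239\right) 98 = \frac{1}{-149 - 44990} - \left(-239\right) 98 = \frac{1}{-45139} - -23422 = - \frac{1}{45139} + 23422 = \frac{1057245657}{45139}$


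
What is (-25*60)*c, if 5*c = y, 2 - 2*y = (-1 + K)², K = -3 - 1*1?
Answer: 3450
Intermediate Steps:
K = -4 (K = -3 - 1 = -4)
y = -23/2 (y = 1 - (-1 - 4)²/2 = 1 - ½*(-5)² = 1 - ½*25 = 1 - 25/2 = -23/2 ≈ -11.500)
c = -23/10 (c = (⅕)*(-23/2) = -23/10 ≈ -2.3000)
(-25*60)*c = -25*60*(-23/10) = -1500*(-23/10) = 3450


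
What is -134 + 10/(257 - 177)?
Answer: -1071/8 ≈ -133.88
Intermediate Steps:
-134 + 10/(257 - 177) = -134 + 10/80 = -134 + 10*(1/80) = -134 + 1/8 = -1071/8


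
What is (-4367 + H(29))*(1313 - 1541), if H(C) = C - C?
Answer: 995676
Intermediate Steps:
H(C) = 0
(-4367 + H(29))*(1313 - 1541) = (-4367 + 0)*(1313 - 1541) = -4367*(-228) = 995676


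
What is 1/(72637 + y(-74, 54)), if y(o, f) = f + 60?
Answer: 1/72751 ≈ 1.3746e-5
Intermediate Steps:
y(o, f) = 60 + f
1/(72637 + y(-74, 54)) = 1/(72637 + (60 + 54)) = 1/(72637 + 114) = 1/72751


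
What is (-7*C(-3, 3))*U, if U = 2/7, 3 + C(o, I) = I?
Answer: 0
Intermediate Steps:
C(o, I) = -3 + I
U = 2/7 (U = 2*(1/7) = 2/7 ≈ 0.28571)
(-7*C(-3, 3))*U = -7*(-3 + 3)*(2/7) = -7*0*(2/7) = 0*(2/7) = 0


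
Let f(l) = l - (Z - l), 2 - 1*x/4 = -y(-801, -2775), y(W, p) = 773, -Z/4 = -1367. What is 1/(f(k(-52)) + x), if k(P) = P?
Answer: -1/2472 ≈ -0.00040453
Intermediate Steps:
Z = 5468 (Z = -4*(-1367) = 5468)
x = 3100 (x = 8 - (-4)*773 = 8 - 4*(-773) = 8 + 3092 = 3100)
f(l) = -5468 + 2*l (f(l) = l - (5468 - l) = l + (-5468 + l) = -5468 + 2*l)
1/(f(k(-52)) + x) = 1/((-5468 + 2*(-52)) + 3100) = 1/((-5468 - 104) + 3100) = 1/(-5572 + 3100) = 1/(-2472) = -1/2472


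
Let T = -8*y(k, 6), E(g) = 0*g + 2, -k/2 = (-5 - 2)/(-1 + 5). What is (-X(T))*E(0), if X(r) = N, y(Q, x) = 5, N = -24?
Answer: 48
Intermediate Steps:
k = 7/2 (k = -2*(-5 - 2)/(-1 + 5) = -(-14)/4 = -2*(-7/4) = 7/2 ≈ 3.5000)
E(g) = 2 (E(g) = 0 + 2 = 2)
T = -40 (T = -8*5 = -40)
X(r) = -24
(-X(T))*E(0) = -1*(-24)*2 = 24*2 = 48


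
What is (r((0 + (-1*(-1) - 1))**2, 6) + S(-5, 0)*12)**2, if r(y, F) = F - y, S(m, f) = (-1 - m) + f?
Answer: 2916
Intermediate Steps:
S(m, f) = -1 + f - m
(r((0 + (-1*(-1) - 1))**2, 6) + S(-5, 0)*12)**2 = ((6 - (0 + (-1*(-1) - 1))**2) + (-1 + 0 - 1*(-5))*12)**2 = ((6 - (0 + (1 - 1))**2) + (-1 + 0 + 5)*12)**2 = ((6 - (0 + 0)**2) + 4*12)**2 = ((6 - 1*0**2) + 48)**2 = ((6 - 1*0) + 48)**2 = ((6 + 0) + 48)**2 = (6 + 48)**2 = 54**2 = 2916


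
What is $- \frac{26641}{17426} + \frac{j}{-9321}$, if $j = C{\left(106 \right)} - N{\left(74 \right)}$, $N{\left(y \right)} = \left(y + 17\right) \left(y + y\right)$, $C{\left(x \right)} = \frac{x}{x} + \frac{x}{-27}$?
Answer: $- \frac{366562957}{4385549142} \approx -0.083584$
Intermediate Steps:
$C{\left(x \right)} = 1 - \frac{x}{27}$ ($C{\left(x \right)} = 1 + x \left(- \frac{1}{27}\right) = 1 - \frac{x}{27}$)
$N{\left(y \right)} = 2 y \left(17 + y\right)$ ($N{\left(y \right)} = \left(17 + y\right) 2 y = 2 y \left(17 + y\right)$)
$j = - \frac{363715}{27}$ ($j = \left(1 - \frac{106}{27}\right) - 2 \cdot 74 \left(17 + 74\right) = \left(1 - \frac{106}{27}\right) - 2 \cdot 74 \cdot 91 = - \frac{79}{27} - 13468 = - \frac{363715}{27} \approx -13471.0$)
$- \frac{26641}{17426} + \frac{j}{-9321} = - \frac{26641}{17426} - \frac{363715}{27 \left(-9321\right)} = \left(-26641\right) \frac{1}{17426} - - \frac{363715}{251667} = - \frac{26641}{17426} + \frac{363715}{251667} = - \frac{366562957}{4385549142}$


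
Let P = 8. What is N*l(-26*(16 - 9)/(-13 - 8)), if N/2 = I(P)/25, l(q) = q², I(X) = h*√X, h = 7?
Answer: 18928*√2/225 ≈ 118.97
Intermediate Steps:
I(X) = 7*√X
N = 28*√2/25 (N = 2*((7*√8)/25) = 2*((7*(2*√2))*(1/25)) = 2*((14*√2)*(1/25)) = 2*(14*√2/25) = 28*√2/25 ≈ 1.5839)
N*l(-26*(16 - 9)/(-13 - 8)) = (28*√2/25)*(-26*(16 - 9)/(-13 - 8))² = (28*√2/25)*(-26/((-21/7)))² = (28*√2/25)*(-26/((-21*⅐)))² = (28*√2/25)*(-26/(-3))² = (28*√2/25)*(-26*(-⅓))² = (28*√2/25)*(26/3)² = (28*√2/25)*(676/9) = 18928*√2/225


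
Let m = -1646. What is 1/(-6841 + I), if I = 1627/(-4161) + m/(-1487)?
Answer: -6187407/42323621630 ≈ -0.00014619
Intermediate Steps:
I = 4429657/6187407 (I = 1627/(-4161) - 1646/(-1487) = 1627*(-1/4161) - 1646*(-1/1487) = -1627/4161 + 1646/1487 = 4429657/6187407 ≈ 0.71591)
1/(-6841 + I) = 1/(-6841 + 4429657/6187407) = 1/(-42323621630/6187407) = -6187407/42323621630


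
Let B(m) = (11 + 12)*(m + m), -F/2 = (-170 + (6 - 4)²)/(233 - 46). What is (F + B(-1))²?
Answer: 68392900/34969 ≈ 1955.8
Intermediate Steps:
F = 332/187 (F = -2*(-170 + (6 - 4)²)/(233 - 46) = -2*(-170 + 2²)/187 = -2*(-170 + 4)/187 = -(-332)/187 = -2*(-166/187) = 332/187 ≈ 1.7754)
B(m) = 46*m (B(m) = 23*(2*m) = 46*m)
(F + B(-1))² = (332/187 + 46*(-1))² = (332/187 - 46)² = (-8270/187)² = 68392900/34969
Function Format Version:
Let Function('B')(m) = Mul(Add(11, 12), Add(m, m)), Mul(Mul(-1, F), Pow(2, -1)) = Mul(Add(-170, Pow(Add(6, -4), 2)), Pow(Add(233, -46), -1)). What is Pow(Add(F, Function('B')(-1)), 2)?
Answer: Rational(68392900, 34969) ≈ 1955.8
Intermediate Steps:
F = Rational(332, 187) (F = Mul(-2, Mul(Add(-170, Pow(Add(6, -4), 2)), Pow(Add(233, -46), -1))) = Mul(-2, Mul(Add(-170, Pow(2, 2)), Pow(187, -1))) = Mul(-2, Mul(Add(-170, 4), Rational(1, 187))) = Mul(-2, Mul(-166, Rational(1, 187))) = Mul(-2, Rational(-166, 187)) = Rational(332, 187) ≈ 1.7754)
Function('B')(m) = Mul(46, m) (Function('B')(m) = Mul(23, Mul(2, m)) = Mul(46, m))
Pow(Add(F, Function('B')(-1)), 2) = Pow(Add(Rational(332, 187), Mul(46, -1)), 2) = Pow(Add(Rational(332, 187), -46), 2) = Pow(Rational(-8270, 187), 2) = Rational(68392900, 34969)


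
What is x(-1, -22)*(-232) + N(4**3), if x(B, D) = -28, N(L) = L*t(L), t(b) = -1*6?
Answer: 6112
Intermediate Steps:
t(b) = -6
N(L) = -6*L (N(L) = L*(-6) = -6*L)
x(-1, -22)*(-232) + N(4**3) = -28*(-232) - 6*4**3 = 6496 - 6*64 = 6496 - 384 = 6112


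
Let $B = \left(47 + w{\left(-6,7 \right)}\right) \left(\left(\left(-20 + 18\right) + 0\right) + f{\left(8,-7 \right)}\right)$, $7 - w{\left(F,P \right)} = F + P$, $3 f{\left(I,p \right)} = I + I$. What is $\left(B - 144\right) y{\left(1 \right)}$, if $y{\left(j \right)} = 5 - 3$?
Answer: $\frac{196}{3} \approx 65.333$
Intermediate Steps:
$f{\left(I,p \right)} = \frac{2 I}{3}$ ($f{\left(I,p \right)} = \frac{I + I}{3} = \frac{2 I}{3}$)
$w{\left(F,P \right)} = 7 - F - P$ ($w{\left(F,P \right)} = 7 - \left(F + P\right) = 7 - F - P$)
$y{\left(j \right)} = 2$
$B = \frac{530}{3}$ ($B = \left(47 - -6\right) \left(\left(\left(-20 + 18\right) + 0\right) + \frac{2}{3} \cdot 8\right) = \left(47 + \left(7 + 6 - 7\right)\right) \left(\left(-2 + 0\right) + \frac{16}{3}\right) = \left(47 + 6\right) \left(-2 + \frac{16}{3}\right) = 53 \cdot \frac{10}{3} = \frac{530}{3} \approx 176.67$)
$\left(B - 144\right) y{\left(1 \right)} = \left(\frac{530}{3} - 144\right) 2 = \frac{98}{3} \cdot 2 = \frac{196}{3}$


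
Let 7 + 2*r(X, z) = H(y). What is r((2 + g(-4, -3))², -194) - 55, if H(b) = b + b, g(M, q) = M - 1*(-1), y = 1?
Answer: -115/2 ≈ -57.500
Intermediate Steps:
g(M, q) = 1 + M (g(M, q) = M + 1 = 1 + M)
H(b) = 2*b
r(X, z) = -5/2 (r(X, z) = -7/2 + (2*1)/2 = -7/2 + (½)*2 = -7/2 + 1 = -5/2)
r((2 + g(-4, -3))², -194) - 55 = -5/2 - 55 = -115/2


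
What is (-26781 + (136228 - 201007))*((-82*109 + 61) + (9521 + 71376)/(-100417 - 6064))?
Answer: 86552833925040/106481 ≈ 8.1285e+8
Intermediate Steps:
(-26781 + (136228 - 201007))*((-82*109 + 61) + (9521 + 71376)/(-100417 - 6064)) = (-26781 - 64779)*((-8938 + 61) + 80897/(-106481)) = -91560*(-8877 + 80897*(-1/106481)) = -91560*(-8877 - 80897/106481) = -91560*(-945312734/106481) = 86552833925040/106481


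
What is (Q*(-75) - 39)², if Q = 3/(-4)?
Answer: 4761/16 ≈ 297.56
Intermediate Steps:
Q = -¾ (Q = 3*(-¼) = -¾ ≈ -0.75000)
(Q*(-75) - 39)² = (-¾*(-75) - 39)² = (225/4 - 39)² = (69/4)² = 4761/16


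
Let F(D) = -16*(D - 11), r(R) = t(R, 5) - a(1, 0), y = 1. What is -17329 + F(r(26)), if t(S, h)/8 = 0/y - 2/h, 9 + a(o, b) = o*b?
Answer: -86229/5 ≈ -17246.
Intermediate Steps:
a(o, b) = -9 + b*o (a(o, b) = -9 + o*b = -9 + b*o)
t(S, h) = -16/h (t(S, h) = 8*(0/1 - 2/h) = 8*(0*1 - 2/h) = 8*(0 - 2/h) = 8*(-2/h) = -16/h)
r(R) = 29/5 (r(R) = -16/5 - (-9 + 0*1) = -16*⅕ - (-9 + 0) = -16/5 - 1*(-9) = -16/5 + 9 = 29/5)
F(D) = 176 - 16*D (F(D) = -16*(-11 + D) = 176 - 16*D)
-17329 + F(r(26)) = -17329 + (176 - 16*29/5) = -17329 + (176 - 464/5) = -17329 + 416/5 = -86229/5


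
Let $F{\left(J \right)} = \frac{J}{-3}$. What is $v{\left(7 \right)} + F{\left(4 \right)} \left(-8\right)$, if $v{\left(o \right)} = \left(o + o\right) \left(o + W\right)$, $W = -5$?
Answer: $\frac{116}{3} \approx 38.667$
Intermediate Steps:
$F{\left(J \right)} = - \frac{J}{3}$ ($F{\left(J \right)} = J \left(- \frac{1}{3}\right) = - \frac{J}{3}$)
$v{\left(o \right)} = 2 o \left(-5 + o\right)$ ($v{\left(o \right)} = \left(o + o\right) \left(o - 5\right) = 2 o \left(-5 + o\right)$)
$v{\left(7 \right)} + F{\left(4 \right)} \left(-8\right) = 2 \cdot 7 \left(-5 + 7\right) + \left(- \frac{1}{3}\right) 4 \left(-8\right) = 2 \cdot 7 \cdot 2 - - \frac{32}{3} = 28 + \frac{32}{3} = \frac{116}{3}$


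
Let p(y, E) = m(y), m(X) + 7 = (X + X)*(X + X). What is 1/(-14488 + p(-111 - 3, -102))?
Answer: 1/37489 ≈ 2.6674e-5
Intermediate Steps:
m(X) = -7 + 4*X**2 (m(X) = -7 + (X + X)*(X + X) = -7 + (2*X)*(2*X) = -7 + 4*X**2)
p(y, E) = -7 + 4*y**2
1/(-14488 + p(-111 - 3, -102)) = 1/(-14488 + (-7 + 4*(-111 - 3)**2)) = 1/(-14488 + (-7 + 4*(-114)**2)) = 1/(-14488 + (-7 + 4*12996)) = 1/(-14488 + (-7 + 51984)) = 1/(-14488 + 51977) = 1/37489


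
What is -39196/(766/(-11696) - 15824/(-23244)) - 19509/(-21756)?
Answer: -1379919114398093/21661801700 ≈ -63703.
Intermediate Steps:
-39196/(766/(-11696) - 15824/(-23244)) - 19509/(-21756) = -39196/(766*(-1/11696) - 15824*(-1/23244)) - 19509*(-1/21756) = -39196/(-383/5848 + 3956/5811) + 929/1036 = -39196/20909075/33982728 + 929/1036 = -39196*33982728/20909075 + 929/1036 = -1331987006688/20909075 + 929/1036 = -1379919114398093/21661801700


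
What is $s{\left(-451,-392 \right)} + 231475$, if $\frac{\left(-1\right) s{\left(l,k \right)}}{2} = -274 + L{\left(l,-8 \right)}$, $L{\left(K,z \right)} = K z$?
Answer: $224807$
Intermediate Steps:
$s{\left(l,k \right)} = 548 + 16 l$ ($s{\left(l,k \right)} = - 2 \left(-274 + l \left(-8\right)\right) = - 2 \left(-274 - 8 l\right) = 548 + 16 l$)
$s{\left(-451,-392 \right)} + 231475 = \left(548 + 16 \left(-451\right)\right) + 231475 = \left(548 - 7216\right) + 231475 = -6668 + 231475 = 224807$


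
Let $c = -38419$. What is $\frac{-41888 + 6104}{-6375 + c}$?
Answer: $\frac{17892}{22397} \approx 0.79886$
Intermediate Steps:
$\frac{-41888 + 6104}{-6375 + c} = \frac{-41888 + 6104}{-6375 - 38419} = - \frac{35784}{-44794} = \left(-35784\right) \left(- \frac{1}{44794}\right) = \frac{17892}{22397}$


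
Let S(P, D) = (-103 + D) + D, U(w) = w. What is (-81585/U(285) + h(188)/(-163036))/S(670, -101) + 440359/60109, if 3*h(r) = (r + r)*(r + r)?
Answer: 352053013861336/42592949778435 ≈ 8.2655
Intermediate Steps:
S(P, D) = -103 + 2*D
h(r) = 4*r**2/3 (h(r) = ((r + r)*(r + r))/3 = ((2*r)*(2*r))/3 = (4*r**2)/3 = 4*r**2/3)
(-81585/U(285) + h(188)/(-163036))/S(670, -101) + 440359/60109 = (-81585/285 + ((4/3)*188**2)/(-163036))/(-103 + 2*(-101)) + 440359/60109 = (-81585*1/285 + ((4/3)*35344)*(-1/163036))/(-103 - 202) + 440359*(1/60109) = (-5439/19 + (141376/3)*(-1/163036))/(-305) + 440359/60109 = (-5439/19 - 35344/122277)*(-1/305) + 440359/60109 = -665736139/2323263*(-1/305) + 440359/60109 = 665736139/708595215 + 440359/60109 = 352053013861336/42592949778435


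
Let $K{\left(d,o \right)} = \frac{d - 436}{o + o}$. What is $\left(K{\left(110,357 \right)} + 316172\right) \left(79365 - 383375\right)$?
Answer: $- \frac{4902084856630}{51} \approx -9.6119 \cdot 10^{10}$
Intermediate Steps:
$K{\left(d,o \right)} = \frac{-436 + d}{2 o}$
$\left(K{\left(110,357 \right)} + 316172\right) \left(79365 - 383375\right) = \left(\frac{-436 + 110}{2 \cdot 357} + 316172\right) \left(79365 - 383375\right) = \left(\frac{1}{2} \cdot \frac{1}{357} \left(-326\right) + 316172\right) \left(-304010\right) = \left(- \frac{163}{357} + 316172\right) \left(-304010\right) = \frac{112873241}{357} \left(-304010\right) = - \frac{4902084856630}{51}$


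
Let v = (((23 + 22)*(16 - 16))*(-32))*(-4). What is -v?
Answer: 0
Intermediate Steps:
v = 0 (v = ((45*0)*(-32))*(-4) = (0*(-32))*(-4) = 0*(-4) = 0)
-v = -1*0 = 0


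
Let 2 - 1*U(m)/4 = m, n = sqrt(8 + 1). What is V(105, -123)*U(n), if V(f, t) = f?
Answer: -420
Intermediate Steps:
n = 3 (n = sqrt(9) = 3)
U(m) = 8 - 4*m
V(105, -123)*U(n) = 105*(8 - 4*3) = 105*(8 - 12) = 105*(-4) = -420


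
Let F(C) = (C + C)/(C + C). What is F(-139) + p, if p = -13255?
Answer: -13254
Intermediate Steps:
F(C) = 1 (F(C) = (2*C)/((2*C)) = (2*C)*(1/(2*C)) = 1)
F(-139) + p = 1 - 13255 = -13254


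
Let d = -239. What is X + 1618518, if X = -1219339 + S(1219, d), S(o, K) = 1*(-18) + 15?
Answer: 399176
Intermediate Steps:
S(o, K) = -3 (S(o, K) = -18 + 15 = -3)
X = -1219342 (X = -1219339 - 3 = -1219342)
X + 1618518 = -1219342 + 1618518 = 399176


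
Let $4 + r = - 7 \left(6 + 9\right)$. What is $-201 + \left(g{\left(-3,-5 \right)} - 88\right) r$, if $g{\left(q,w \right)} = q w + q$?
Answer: $8083$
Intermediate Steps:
$g{\left(q,w \right)} = q + q w$
$r = -109$ ($r = -4 - 7 \left(6 + 9\right) = -4 - 105 = -109$)
$-201 + \left(g{\left(-3,-5 \right)} - 88\right) r = -201 + \left(- 3 \left(1 - 5\right) - 88\right) \left(-109\right) = -201 + \left(\left(-3\right) \left(-4\right) - 88\right) \left(-109\right) = -201 + \left(12 - 88\right) \left(-109\right) = -201 - -8284 = -201 + 8284 = 8083$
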